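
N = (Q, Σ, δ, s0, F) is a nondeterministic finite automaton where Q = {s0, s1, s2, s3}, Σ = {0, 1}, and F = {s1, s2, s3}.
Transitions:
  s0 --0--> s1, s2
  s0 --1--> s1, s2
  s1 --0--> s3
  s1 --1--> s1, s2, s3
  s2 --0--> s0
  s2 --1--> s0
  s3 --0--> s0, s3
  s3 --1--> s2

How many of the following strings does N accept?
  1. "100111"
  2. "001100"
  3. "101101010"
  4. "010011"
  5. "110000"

5

"100111": accepted
"001100": accepted
"101101010": accepted
"010011": accepted
"110000": accepted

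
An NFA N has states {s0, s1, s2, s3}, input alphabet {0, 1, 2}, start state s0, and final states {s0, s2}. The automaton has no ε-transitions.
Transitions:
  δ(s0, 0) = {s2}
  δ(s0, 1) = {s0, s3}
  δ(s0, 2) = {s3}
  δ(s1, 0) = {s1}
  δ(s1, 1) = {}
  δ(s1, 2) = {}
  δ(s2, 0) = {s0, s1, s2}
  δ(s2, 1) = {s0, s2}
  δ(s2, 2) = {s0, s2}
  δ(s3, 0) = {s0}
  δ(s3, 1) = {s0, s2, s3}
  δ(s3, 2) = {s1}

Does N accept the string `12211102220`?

Start: {s0}
read 1: {s0, s3}
read 2: {s1, s3}
read 2: {s1}
read 1: {}
The reachable set is empty and stays empty for the remaining 7 symbols.
Reachable ∩ accepting = {} — empty.

rejected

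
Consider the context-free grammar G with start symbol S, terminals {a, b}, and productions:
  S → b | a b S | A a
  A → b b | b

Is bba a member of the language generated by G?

yes

S ⇒ Aa ⇒ bba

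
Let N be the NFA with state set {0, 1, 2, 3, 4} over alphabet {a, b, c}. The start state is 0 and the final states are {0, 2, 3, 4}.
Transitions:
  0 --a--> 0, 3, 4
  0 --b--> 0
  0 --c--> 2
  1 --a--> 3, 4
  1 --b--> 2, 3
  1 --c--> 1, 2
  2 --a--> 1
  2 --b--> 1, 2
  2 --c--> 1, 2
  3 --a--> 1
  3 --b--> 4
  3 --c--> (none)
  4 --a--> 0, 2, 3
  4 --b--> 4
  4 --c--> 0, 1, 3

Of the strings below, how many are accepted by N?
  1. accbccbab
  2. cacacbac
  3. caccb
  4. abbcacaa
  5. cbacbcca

accbccbab: accepted
cacacbac: accepted
caccb: accepted
abbcacaa: accepted
cbacbcca: accepted

5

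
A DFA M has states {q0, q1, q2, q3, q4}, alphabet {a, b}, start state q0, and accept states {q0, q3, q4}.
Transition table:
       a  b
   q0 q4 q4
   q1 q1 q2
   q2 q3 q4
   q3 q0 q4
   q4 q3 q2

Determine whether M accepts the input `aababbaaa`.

accepted

q0 --a--> q4
q4 --a--> q3
q3 --b--> q4
q4 --a--> q3
q3 --b--> q4
q4 --b--> q2
q2 --a--> q3
q3 --a--> q0
q0 --a--> q4
End in state q4, which is an accepting state.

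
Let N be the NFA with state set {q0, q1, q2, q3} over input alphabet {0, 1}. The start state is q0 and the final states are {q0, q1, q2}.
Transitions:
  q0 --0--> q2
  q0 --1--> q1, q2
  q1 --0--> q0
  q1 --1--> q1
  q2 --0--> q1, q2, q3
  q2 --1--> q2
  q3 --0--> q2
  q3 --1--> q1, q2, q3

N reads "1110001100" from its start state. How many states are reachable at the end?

4

Start: {q0}
read 1: {q1, q2}
read 1: {q1, q2}
read 1: {q1, q2}
read 0: {q0, q1, q2, q3}
read 0: {q0, q1, q2, q3}
read 0: {q0, q1, q2, q3}
read 1: {q1, q2, q3}
read 1: {q1, q2, q3}
read 0: {q0, q1, q2, q3}
read 0: {q0, q1, q2, q3}
Final reachable set {q0, q1, q2, q3} has 4 states.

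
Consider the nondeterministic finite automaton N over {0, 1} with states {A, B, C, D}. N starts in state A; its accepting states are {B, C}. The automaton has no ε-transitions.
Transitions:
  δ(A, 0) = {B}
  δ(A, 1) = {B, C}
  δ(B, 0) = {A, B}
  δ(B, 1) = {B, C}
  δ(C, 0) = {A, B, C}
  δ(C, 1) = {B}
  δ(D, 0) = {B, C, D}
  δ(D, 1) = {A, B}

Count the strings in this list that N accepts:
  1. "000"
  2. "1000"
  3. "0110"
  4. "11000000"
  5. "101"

"000": accepted
"1000": accepted
"0110": accepted
"11000000": accepted
"101": accepted

5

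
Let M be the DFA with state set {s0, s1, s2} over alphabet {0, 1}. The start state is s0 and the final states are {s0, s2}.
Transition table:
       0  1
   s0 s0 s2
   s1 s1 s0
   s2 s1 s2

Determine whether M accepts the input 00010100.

s0 --0--> s0
s0 --0--> s0
s0 --0--> s0
s0 --1--> s2
s2 --0--> s1
s1 --1--> s0
s0 --0--> s0
s0 --0--> s0
End in state s0, which is an accepting state.

accepted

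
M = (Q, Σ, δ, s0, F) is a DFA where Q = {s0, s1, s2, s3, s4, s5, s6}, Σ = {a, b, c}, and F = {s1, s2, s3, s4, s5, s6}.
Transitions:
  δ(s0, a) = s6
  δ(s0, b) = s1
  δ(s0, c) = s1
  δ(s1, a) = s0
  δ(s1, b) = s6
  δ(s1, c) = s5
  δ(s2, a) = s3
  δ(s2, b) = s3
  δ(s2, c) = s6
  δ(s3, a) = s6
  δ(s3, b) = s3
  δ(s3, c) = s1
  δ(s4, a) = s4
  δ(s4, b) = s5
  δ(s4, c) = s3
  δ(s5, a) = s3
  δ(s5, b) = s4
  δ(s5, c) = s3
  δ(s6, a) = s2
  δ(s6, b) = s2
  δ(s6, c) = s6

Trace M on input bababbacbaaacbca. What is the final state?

s2

s0 --b--> s1
s1 --a--> s0
s0 --b--> s1
s1 --a--> s0
s0 --b--> s1
s1 --b--> s6
s6 --a--> s2
s2 --c--> s6
s6 --b--> s2
s2 --a--> s3
s3 --a--> s6
s6 --a--> s2
s2 --c--> s6
s6 --b--> s2
s2 --c--> s6
s6 --a--> s2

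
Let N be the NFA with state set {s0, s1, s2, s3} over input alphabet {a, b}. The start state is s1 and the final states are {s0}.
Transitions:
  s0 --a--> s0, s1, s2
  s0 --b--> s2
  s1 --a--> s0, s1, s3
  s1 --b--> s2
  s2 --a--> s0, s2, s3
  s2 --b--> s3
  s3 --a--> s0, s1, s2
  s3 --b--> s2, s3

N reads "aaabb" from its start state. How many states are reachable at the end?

Start: {s1}
read a: {s0, s1, s3}
read a: {s0, s1, s2, s3}
read a: {s0, s1, s2, s3}
read b: {s2, s3}
read b: {s2, s3}
Final reachable set {s2, s3} has 2 states.

2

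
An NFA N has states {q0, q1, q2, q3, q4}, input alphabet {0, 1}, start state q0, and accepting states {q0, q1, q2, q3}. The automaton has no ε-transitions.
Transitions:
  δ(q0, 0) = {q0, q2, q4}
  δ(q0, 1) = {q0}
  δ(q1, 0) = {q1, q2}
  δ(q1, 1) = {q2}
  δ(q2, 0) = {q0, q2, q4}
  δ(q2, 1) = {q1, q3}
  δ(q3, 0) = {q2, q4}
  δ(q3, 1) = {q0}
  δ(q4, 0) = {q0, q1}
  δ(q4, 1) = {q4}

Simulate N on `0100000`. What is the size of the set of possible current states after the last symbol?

4

Start: {q0}
read 0: {q0, q2, q4}
read 1: {q0, q1, q3, q4}
read 0: {q0, q1, q2, q4}
read 0: {q0, q1, q2, q4}
read 0: {q0, q1, q2, q4}
read 0: {q0, q1, q2, q4}
read 0: {q0, q1, q2, q4}
Final reachable set {q0, q1, q2, q4} has 4 states.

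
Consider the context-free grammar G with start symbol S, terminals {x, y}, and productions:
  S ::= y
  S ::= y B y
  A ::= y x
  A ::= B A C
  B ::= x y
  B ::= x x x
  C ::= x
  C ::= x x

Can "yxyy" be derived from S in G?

yes

S ⇒ yBy ⇒ yxyy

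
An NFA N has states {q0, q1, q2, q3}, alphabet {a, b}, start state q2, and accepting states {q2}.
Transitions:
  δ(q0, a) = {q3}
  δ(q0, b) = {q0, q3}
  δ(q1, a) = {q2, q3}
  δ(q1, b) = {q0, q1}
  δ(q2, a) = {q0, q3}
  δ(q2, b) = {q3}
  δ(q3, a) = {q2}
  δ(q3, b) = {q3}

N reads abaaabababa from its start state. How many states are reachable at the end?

1

Start: {q2}
read a: {q0, q3}
read b: {q0, q3}
read a: {q2, q3}
read a: {q0, q2, q3}
read a: {q0, q2, q3}
read b: {q0, q3}
read a: {q2, q3}
read b: {q3}
read a: {q2}
read b: {q3}
read a: {q2}
Final reachable set {q2} has 1 state.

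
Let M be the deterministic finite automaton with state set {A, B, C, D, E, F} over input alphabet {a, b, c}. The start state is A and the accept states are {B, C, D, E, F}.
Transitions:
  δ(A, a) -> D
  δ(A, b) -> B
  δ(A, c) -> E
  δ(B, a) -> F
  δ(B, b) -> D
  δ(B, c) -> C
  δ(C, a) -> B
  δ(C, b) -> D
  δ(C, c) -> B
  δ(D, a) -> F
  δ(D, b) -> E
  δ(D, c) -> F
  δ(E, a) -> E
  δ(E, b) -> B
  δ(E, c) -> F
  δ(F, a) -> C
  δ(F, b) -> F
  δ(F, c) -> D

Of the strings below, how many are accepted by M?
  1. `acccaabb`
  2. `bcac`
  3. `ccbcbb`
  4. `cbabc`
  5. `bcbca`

5

`acccaabb`: accepted
`bcac`: accepted
`ccbcbb`: accepted
`cbabc`: accepted
`bcbca`: accepted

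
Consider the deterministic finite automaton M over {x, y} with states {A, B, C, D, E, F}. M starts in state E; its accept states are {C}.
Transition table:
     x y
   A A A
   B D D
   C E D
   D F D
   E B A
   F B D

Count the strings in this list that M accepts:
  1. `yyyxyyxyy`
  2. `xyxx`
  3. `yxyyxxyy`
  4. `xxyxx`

0

`yyyxyyxyy`: rejected
`xyxx`: rejected
`yxyyxxyy`: rejected
`xxyxx`: rejected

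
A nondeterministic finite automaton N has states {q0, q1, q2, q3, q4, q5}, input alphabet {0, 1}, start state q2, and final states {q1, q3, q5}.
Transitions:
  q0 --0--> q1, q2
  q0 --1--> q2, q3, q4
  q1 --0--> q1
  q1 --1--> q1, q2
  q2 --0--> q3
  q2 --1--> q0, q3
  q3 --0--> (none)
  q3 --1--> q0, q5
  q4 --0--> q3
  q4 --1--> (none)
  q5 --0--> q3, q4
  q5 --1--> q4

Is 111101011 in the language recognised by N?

accepted

Start: {q2}
read 1: {q0, q3}
read 1: {q0, q2, q3, q4, q5}
read 1: {q0, q2, q3, q4, q5}
read 1: {q0, q2, q3, q4, q5}
read 0: {q1, q2, q3, q4}
read 1: {q0, q1, q2, q3, q5}
read 0: {q1, q2, q3, q4}
read 1: {q0, q1, q2, q3, q5}
read 1: {q0, q1, q2, q3, q4, q5}
Reachable ∩ accepting = {q1, q3, q5} — nonempty.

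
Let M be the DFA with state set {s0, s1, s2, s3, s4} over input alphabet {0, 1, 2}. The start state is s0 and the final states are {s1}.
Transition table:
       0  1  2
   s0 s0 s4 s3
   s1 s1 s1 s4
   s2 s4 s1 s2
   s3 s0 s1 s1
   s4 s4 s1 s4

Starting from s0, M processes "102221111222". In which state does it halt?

s0 --1--> s4
s4 --0--> s4
s4 --2--> s4
s4 --2--> s4
s4 --2--> s4
s4 --1--> s1
s1 --1--> s1
s1 --1--> s1
s1 --1--> s1
s1 --2--> s4
s4 --2--> s4
s4 --2--> s4

s4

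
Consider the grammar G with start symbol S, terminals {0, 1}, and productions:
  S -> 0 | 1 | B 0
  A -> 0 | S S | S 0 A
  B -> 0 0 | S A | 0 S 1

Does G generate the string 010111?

no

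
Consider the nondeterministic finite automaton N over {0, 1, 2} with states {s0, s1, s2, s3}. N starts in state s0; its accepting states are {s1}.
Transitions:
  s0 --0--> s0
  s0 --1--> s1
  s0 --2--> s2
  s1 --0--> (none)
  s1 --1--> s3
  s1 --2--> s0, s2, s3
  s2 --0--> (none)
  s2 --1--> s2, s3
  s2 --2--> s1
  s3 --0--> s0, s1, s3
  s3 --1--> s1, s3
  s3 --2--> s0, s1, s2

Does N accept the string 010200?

Start: {s0}
read 0: {s0}
read 1: {s1}
read 0: {}
The reachable set is empty and stays empty for the remaining 3 symbols.
Reachable ∩ accepting = {} — empty.

rejected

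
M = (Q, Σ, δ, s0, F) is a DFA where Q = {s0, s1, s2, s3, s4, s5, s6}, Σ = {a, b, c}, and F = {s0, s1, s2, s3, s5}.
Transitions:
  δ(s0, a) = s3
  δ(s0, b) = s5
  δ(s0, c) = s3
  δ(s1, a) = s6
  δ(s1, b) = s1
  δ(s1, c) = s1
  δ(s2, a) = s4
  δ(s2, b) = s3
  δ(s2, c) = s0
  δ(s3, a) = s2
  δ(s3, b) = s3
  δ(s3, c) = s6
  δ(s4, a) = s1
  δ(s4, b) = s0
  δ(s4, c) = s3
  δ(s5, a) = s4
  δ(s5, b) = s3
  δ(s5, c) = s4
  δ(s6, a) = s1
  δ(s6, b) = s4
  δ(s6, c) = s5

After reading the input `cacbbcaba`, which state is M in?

s6

s0 --c--> s3
s3 --a--> s2
s2 --c--> s0
s0 --b--> s5
s5 --b--> s3
s3 --c--> s6
s6 --a--> s1
s1 --b--> s1
s1 --a--> s6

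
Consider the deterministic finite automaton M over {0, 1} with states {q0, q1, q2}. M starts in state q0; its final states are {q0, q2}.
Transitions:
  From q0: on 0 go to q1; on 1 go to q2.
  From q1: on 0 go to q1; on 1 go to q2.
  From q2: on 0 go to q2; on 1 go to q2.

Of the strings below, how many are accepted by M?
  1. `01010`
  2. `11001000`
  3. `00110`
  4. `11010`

4

`01010`: accepted
`11001000`: accepted
`00110`: accepted
`11010`: accepted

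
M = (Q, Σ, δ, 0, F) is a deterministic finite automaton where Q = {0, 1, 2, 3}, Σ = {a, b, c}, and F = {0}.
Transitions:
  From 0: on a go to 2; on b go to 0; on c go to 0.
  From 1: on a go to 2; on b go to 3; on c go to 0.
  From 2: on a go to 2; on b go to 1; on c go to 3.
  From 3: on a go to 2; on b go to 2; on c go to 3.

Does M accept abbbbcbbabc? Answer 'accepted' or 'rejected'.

accepted

0 --a--> 2
2 --b--> 1
1 --b--> 3
3 --b--> 2
2 --b--> 1
1 --c--> 0
0 --b--> 0
0 --b--> 0
0 --a--> 2
2 --b--> 1
1 --c--> 0
End in state 0, which is an accepting state.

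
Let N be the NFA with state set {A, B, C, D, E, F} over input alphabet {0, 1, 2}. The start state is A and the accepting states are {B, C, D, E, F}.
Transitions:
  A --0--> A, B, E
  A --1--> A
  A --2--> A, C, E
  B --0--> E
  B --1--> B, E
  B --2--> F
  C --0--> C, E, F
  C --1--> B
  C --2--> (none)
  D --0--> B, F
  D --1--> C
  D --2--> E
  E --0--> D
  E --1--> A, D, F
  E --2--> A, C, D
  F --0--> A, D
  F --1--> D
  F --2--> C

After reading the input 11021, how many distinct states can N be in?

5

Start: {A}
read 1: {A}
read 1: {A}
read 0: {A, B, E}
read 2: {A, C, D, E, F}
read 1: {A, B, C, D, F}
Final reachable set {A, B, C, D, F} has 5 states.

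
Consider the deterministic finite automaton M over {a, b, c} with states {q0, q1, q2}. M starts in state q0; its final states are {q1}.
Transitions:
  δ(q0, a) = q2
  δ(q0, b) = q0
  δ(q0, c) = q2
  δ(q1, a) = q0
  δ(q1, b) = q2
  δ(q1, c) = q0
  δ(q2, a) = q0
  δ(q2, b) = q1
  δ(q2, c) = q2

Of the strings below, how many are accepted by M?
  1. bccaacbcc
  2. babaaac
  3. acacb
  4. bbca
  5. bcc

bccaacbcc: rejected
babaaac: rejected
acacb: accepted
bbca: rejected
bcc: rejected

1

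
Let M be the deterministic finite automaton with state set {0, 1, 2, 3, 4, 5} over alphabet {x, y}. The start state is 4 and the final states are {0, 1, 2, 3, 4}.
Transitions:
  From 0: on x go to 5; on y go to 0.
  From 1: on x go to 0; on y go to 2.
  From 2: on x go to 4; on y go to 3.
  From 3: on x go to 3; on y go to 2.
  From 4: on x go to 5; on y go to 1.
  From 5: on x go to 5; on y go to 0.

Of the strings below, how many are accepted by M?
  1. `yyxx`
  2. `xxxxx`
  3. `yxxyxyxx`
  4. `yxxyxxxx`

0

`yyxx`: rejected
`xxxxx`: rejected
`yxxyxyxx`: rejected
`yxxyxxxx`: rejected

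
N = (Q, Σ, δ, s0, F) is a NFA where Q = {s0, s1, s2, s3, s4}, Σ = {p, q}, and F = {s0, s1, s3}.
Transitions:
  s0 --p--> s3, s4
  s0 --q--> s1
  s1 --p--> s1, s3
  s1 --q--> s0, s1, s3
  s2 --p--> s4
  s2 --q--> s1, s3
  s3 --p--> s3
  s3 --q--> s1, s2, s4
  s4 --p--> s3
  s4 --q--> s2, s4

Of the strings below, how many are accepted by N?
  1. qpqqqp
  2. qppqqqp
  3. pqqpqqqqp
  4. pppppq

qpqqqp: accepted
qppqqqp: accepted
pqqpqqqqp: accepted
pppppq: accepted

4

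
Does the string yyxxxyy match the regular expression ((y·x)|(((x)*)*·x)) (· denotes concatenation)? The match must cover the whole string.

Neither (y·x) nor (((x)*)*·x) matches yyxxxyy.

no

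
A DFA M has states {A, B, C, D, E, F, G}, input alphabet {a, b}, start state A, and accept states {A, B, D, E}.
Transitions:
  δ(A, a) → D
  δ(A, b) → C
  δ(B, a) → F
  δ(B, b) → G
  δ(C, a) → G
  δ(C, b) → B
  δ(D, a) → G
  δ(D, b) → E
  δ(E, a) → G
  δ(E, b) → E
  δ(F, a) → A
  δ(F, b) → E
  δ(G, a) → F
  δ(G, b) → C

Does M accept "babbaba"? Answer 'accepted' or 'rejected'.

rejected

A --b--> C
C --a--> G
G --b--> C
C --b--> B
B --a--> F
F --b--> E
E --a--> G
End in state G, which is not an accepting state.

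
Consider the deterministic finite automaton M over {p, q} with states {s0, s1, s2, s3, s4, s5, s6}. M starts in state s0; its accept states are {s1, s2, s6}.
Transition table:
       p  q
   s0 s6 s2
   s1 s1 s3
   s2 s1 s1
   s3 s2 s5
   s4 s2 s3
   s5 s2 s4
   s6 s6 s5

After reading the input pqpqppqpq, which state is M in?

s1

s0 --p--> s6
s6 --q--> s5
s5 --p--> s2
s2 --q--> s1
s1 --p--> s1
s1 --p--> s1
s1 --q--> s3
s3 --p--> s2
s2 --q--> s1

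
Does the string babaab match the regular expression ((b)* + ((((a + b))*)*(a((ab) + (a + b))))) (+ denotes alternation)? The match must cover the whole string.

The right alternative ((((a+b))*)*(a((ab)+(a+b)))) matches babaab.

yes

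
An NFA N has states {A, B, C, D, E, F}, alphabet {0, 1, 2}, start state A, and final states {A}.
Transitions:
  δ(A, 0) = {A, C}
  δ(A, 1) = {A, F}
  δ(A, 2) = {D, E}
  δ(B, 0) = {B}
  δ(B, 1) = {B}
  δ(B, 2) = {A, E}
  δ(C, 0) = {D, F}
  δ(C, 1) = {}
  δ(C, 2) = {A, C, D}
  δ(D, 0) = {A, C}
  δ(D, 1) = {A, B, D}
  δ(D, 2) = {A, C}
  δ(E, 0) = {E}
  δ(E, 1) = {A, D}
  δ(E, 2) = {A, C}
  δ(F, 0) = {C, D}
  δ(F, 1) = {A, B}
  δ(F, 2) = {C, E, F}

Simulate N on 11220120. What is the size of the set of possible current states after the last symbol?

Start: {A}
read 1: {A, F}
read 1: {A, B, F}
read 2: {A, C, D, E, F}
read 2: {A, C, D, E, F}
read 0: {A, C, D, E, F}
read 1: {A, B, D, F}
read 2: {A, C, D, E, F}
read 0: {A, C, D, E, F}
Final reachable set {A, C, D, E, F} has 5 states.

5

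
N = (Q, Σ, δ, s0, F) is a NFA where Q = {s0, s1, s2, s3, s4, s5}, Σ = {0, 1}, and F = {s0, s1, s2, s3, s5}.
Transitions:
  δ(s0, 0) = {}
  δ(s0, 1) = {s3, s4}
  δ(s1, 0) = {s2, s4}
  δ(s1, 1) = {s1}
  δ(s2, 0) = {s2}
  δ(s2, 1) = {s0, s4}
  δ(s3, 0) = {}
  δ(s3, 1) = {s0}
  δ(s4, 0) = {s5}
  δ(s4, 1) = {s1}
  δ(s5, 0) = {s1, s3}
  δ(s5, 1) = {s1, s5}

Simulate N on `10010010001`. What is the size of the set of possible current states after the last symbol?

4

Start: {s0}
read 1: {s3, s4}
read 0: {s5}
read 0: {s1, s3}
read 1: {s0, s1}
read 0: {s2, s4}
read 0: {s2, s5}
read 1: {s0, s1, s4, s5}
read 0: {s1, s2, s3, s4, s5}
read 0: {s1, s2, s3, s4, s5}
read 0: {s1, s2, s3, s4, s5}
read 1: {s0, s1, s4, s5}
Final reachable set {s0, s1, s4, s5} has 4 states.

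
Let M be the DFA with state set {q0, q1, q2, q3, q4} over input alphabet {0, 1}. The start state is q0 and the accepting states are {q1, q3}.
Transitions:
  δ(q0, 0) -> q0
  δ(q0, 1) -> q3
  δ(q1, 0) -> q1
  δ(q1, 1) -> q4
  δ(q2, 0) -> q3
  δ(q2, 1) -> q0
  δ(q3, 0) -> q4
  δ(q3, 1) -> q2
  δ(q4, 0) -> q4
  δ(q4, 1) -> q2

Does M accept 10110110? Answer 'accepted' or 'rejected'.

q0 --1--> q3
q3 --0--> q4
q4 --1--> q2
q2 --1--> q0
q0 --0--> q0
q0 --1--> q3
q3 --1--> q2
q2 --0--> q3
End in state q3, which is an accepting state.

accepted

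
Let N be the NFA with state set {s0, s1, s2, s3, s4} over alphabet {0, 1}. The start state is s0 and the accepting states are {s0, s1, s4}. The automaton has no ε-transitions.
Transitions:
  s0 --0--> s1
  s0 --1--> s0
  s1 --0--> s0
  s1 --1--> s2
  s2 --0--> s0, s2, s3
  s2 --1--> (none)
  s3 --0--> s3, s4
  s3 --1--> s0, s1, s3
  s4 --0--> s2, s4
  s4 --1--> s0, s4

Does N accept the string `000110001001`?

rejected

Start: {s0}
read 0: {s1}
read 0: {s0}
read 0: {s1}
read 1: {s2}
read 1: {}
The reachable set is empty and stays empty for the remaining 7 symbols.
Reachable ∩ accepting = {} — empty.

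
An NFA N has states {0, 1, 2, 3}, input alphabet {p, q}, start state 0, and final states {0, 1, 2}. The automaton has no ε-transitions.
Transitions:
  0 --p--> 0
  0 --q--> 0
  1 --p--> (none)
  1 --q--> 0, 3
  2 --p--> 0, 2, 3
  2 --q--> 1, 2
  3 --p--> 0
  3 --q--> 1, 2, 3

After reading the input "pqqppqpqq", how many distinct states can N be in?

1

Start: {0}
read p: {0}
read q: {0}
read q: {0}
read p: {0}
read p: {0}
read q: {0}
read p: {0}
read q: {0}
read q: {0}
Final reachable set {0} has 1 state.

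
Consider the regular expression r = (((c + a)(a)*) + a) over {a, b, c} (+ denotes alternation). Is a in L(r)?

yes

The left alternative ((c+a)(a)*) matches a.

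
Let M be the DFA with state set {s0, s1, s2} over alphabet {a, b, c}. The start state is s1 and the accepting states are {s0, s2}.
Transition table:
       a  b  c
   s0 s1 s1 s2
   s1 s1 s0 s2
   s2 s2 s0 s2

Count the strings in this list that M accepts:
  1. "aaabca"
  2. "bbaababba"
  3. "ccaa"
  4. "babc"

3

"aaabca": accepted
"bbaababba": rejected
"ccaa": accepted
"babc": accepted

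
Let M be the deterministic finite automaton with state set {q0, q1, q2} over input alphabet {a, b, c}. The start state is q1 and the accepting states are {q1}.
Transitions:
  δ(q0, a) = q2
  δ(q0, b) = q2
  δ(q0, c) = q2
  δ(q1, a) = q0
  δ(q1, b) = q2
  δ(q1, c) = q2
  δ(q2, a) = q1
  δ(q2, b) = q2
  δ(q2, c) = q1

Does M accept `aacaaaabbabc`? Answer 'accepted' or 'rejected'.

accepted

q1 --a--> q0
q0 --a--> q2
q2 --c--> q1
q1 --a--> q0
q0 --a--> q2
q2 --a--> q1
q1 --a--> q0
q0 --b--> q2
q2 --b--> q2
q2 --a--> q1
q1 --b--> q2
q2 --c--> q1
End in state q1, which is an accepting state.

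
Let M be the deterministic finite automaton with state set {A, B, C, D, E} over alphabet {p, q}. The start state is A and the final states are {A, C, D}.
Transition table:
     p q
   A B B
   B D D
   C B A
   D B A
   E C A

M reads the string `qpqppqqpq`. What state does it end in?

A

A --q--> B
B --p--> D
D --q--> A
A --p--> B
B --p--> D
D --q--> A
A --q--> B
B --p--> D
D --q--> A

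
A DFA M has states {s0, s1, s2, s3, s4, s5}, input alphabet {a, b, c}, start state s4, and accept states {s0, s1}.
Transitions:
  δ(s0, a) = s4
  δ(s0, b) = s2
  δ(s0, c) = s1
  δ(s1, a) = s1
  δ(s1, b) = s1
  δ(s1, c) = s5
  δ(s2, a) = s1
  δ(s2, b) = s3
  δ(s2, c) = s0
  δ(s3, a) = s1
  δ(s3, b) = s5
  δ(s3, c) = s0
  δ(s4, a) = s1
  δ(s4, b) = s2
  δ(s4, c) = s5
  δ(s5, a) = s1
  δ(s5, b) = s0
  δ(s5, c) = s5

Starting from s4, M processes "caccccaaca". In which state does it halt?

s4 --c--> s5
s5 --a--> s1
s1 --c--> s5
s5 --c--> s5
s5 --c--> s5
s5 --c--> s5
s5 --a--> s1
s1 --a--> s1
s1 --c--> s5
s5 --a--> s1

s1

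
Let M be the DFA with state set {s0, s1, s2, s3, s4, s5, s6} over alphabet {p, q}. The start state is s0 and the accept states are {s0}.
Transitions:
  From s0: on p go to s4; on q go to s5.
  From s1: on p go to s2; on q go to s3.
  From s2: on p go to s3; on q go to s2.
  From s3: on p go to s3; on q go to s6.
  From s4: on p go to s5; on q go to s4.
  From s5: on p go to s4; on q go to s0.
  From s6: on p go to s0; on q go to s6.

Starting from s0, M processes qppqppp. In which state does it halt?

s0 --q--> s5
s5 --p--> s4
s4 --p--> s5
s5 --q--> s0
s0 --p--> s4
s4 --p--> s5
s5 --p--> s4

s4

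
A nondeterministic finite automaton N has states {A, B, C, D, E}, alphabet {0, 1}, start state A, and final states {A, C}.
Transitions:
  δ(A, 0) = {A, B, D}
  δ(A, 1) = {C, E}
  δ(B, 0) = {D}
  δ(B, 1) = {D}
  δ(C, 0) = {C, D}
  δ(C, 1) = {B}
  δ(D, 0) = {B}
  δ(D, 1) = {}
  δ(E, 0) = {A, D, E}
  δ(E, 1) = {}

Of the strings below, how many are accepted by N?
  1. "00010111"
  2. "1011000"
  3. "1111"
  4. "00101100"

"00010111": rejected
"1011000": rejected
"1111": rejected
"00101100": rejected

0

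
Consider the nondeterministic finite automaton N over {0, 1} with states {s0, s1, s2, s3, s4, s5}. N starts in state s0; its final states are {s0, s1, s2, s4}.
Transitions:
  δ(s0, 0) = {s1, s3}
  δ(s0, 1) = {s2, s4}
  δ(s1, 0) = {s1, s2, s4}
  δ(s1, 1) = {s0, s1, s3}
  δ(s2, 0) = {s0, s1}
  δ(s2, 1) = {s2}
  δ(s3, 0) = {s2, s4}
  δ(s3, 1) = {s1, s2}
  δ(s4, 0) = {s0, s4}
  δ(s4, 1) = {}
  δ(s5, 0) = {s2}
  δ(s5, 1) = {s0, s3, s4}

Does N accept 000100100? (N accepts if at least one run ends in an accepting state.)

accepted

Start: {s0}
read 0: {s1, s3}
read 0: {s1, s2, s4}
read 0: {s0, s1, s2, s4}
read 1: {s0, s1, s2, s3, s4}
read 0: {s0, s1, s2, s3, s4}
read 0: {s0, s1, s2, s3, s4}
read 1: {s0, s1, s2, s3, s4}
read 0: {s0, s1, s2, s3, s4}
read 0: {s0, s1, s2, s3, s4}
Reachable ∩ accepting = {s0, s1, s2, s4} — nonempty.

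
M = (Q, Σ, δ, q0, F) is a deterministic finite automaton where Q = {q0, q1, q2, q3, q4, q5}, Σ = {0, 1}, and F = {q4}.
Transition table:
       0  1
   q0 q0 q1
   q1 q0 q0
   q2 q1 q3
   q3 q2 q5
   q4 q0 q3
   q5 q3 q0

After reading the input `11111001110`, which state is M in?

q0 --1--> q1
q1 --1--> q0
q0 --1--> q1
q1 --1--> q0
q0 --1--> q1
q1 --0--> q0
q0 --0--> q0
q0 --1--> q1
q1 --1--> q0
q0 --1--> q1
q1 --0--> q0

q0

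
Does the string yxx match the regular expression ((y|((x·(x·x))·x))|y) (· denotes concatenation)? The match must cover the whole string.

Neither (y|((x·(x·x))·x)) nor y matches yxx.

no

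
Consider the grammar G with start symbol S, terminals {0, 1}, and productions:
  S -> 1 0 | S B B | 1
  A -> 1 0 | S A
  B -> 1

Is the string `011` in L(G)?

no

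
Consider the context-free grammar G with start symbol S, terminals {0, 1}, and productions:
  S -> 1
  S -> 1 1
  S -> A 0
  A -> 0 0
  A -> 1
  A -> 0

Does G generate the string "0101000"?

no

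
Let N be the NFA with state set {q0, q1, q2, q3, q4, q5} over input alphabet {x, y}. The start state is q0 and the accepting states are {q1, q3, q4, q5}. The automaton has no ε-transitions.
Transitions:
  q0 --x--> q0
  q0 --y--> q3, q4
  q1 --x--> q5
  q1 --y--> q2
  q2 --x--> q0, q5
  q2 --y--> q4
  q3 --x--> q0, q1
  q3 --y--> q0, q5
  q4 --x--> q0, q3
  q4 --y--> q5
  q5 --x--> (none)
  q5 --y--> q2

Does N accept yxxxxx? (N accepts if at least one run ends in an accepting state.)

Start: {q0}
read y: {q3, q4}
read x: {q0, q1, q3}
read x: {q0, q1, q5}
read x: {q0, q5}
read x: {q0}
read x: {q0}
Reachable ∩ accepting = {} — empty.

rejected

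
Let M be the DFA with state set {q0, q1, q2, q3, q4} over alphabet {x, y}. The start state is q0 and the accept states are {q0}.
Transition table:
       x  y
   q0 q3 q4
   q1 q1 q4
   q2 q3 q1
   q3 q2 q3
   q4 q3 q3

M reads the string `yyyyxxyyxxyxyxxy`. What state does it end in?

q0 --y--> q4
q4 --y--> q3
q3 --y--> q3
q3 --y--> q3
q3 --x--> q2
q2 --x--> q3
q3 --y--> q3
q3 --y--> q3
q3 --x--> q2
q2 --x--> q3
q3 --y--> q3
q3 --x--> q2
q2 --y--> q1
q1 --x--> q1
q1 --x--> q1
q1 --y--> q4

q4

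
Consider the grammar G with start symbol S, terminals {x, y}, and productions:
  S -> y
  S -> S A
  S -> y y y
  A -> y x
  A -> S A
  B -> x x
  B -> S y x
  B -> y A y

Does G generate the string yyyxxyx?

no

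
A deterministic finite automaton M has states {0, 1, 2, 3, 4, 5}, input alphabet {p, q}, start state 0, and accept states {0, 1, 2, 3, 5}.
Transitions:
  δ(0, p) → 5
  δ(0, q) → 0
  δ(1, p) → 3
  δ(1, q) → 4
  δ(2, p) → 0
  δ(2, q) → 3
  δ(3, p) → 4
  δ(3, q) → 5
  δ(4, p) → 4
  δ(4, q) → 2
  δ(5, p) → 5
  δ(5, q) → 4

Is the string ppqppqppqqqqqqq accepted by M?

accepted

0 --p--> 5
5 --p--> 5
5 --q--> 4
4 --p--> 4
4 --p--> 4
4 --q--> 2
2 --p--> 0
0 --p--> 5
5 --q--> 4
4 --q--> 2
2 --q--> 3
3 --q--> 5
5 --q--> 4
4 --q--> 2
2 --q--> 3
End in state 3, which is an accepting state.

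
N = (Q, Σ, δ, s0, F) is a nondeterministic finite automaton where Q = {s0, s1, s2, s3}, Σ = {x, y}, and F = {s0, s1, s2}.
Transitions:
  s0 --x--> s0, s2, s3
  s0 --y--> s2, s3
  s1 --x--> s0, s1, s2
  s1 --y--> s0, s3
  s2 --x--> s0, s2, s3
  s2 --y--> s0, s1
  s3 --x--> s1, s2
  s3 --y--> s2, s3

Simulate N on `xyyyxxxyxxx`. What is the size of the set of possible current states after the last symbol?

Start: {s0}
read x: {s0, s2, s3}
read y: {s0, s1, s2, s3}
read y: {s0, s1, s2, s3}
read y: {s0, s1, s2, s3}
read x: {s0, s1, s2, s3}
read x: {s0, s1, s2, s3}
read x: {s0, s1, s2, s3}
read y: {s0, s1, s2, s3}
read x: {s0, s1, s2, s3}
read x: {s0, s1, s2, s3}
read x: {s0, s1, s2, s3}
Final reachable set {s0, s1, s2, s3} has 4 states.

4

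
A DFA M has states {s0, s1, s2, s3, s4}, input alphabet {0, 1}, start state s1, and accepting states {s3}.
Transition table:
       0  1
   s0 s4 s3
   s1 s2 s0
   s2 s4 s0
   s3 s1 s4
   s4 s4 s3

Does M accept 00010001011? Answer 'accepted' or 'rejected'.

accepted

s1 --0--> s2
s2 --0--> s4
s4 --0--> s4
s4 --1--> s3
s3 --0--> s1
s1 --0--> s2
s2 --0--> s4
s4 --1--> s3
s3 --0--> s1
s1 --1--> s0
s0 --1--> s3
End in state s3, which is an accepting state.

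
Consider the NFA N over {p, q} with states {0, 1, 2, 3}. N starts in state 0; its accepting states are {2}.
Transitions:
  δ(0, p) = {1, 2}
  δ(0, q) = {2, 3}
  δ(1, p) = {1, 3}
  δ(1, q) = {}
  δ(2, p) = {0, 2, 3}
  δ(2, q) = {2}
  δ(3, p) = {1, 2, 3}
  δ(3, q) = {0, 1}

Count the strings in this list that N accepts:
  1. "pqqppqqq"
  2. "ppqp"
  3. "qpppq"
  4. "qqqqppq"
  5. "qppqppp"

"pqqppqqq": accepted
"ppqp": accepted
"qpppq": accepted
"qqqqppq": accepted
"qppqppp": accepted

5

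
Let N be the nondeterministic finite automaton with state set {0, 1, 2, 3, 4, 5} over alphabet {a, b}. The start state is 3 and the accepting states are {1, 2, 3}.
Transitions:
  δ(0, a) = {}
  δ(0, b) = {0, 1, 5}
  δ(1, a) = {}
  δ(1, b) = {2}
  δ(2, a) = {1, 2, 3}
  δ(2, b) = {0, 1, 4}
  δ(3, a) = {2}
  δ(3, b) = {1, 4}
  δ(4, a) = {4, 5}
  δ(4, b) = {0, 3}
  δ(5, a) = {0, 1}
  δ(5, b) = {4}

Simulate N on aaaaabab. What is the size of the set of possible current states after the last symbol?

5

Start: {3}
read a: {2}
read a: {1, 2, 3}
read a: {1, 2, 3}
read a: {1, 2, 3}
read a: {1, 2, 3}
read b: {0, 1, 2, 4}
read a: {1, 2, 3, 4, 5}
read b: {0, 1, 2, 3, 4}
Final reachable set {0, 1, 2, 3, 4} has 5 states.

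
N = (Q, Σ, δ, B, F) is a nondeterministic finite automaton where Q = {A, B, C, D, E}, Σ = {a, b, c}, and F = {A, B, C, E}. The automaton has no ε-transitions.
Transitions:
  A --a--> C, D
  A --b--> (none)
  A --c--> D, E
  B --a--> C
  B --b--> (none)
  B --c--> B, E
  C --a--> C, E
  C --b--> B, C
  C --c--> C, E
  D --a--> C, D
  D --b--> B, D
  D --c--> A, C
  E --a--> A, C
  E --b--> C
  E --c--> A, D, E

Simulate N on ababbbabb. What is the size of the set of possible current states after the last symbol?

Start: {B}
read a: {C}
read b: {B, C}
read a: {C, E}
read b: {B, C}
read b: {B, C}
read b: {B, C}
read a: {C, E}
read b: {B, C}
read b: {B, C}
Final reachable set {B, C} has 2 states.

2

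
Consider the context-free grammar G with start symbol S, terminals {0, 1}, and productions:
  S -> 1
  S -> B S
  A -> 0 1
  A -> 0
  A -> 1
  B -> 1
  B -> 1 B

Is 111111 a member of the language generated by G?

yes

S ⇒ BS ⇒ 1BS ⇒ 11BS ⇒ 111BS ⇒ 1111BS ⇒ 11111S ⇒ 111111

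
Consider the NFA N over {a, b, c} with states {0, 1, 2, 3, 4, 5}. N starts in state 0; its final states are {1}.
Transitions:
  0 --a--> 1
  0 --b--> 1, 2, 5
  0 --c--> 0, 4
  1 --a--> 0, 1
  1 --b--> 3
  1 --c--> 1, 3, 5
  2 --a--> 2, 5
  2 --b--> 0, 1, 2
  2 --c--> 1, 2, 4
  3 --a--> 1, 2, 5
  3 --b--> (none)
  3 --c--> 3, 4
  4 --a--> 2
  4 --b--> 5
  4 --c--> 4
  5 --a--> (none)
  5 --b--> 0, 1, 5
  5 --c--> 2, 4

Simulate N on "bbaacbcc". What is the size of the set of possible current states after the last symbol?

Start: {0}
read b: {1, 2, 5}
read b: {0, 1, 2, 3, 5}
read a: {0, 1, 2, 5}
read a: {0, 1, 2, 5}
read c: {0, 1, 2, 3, 4, 5}
read b: {0, 1, 2, 3, 5}
read c: {0, 1, 2, 3, 4, 5}
read c: {0, 1, 2, 3, 4, 5}
Final reachable set {0, 1, 2, 3, 4, 5} has 6 states.

6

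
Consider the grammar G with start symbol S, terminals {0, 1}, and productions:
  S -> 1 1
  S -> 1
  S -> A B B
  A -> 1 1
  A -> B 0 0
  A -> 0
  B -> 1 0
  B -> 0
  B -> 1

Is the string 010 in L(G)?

yes

S ⇒ ABB ⇒ 0BB ⇒ 01B ⇒ 010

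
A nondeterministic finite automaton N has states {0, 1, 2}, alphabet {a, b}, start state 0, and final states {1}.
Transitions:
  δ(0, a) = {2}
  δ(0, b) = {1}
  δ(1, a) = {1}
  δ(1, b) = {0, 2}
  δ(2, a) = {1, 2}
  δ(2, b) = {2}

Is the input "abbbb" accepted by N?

rejected

Start: {0}
read a: {2}
read b: {2}
read b: {2}
read b: {2}
read b: {2}
Reachable ∩ accepting = {} — empty.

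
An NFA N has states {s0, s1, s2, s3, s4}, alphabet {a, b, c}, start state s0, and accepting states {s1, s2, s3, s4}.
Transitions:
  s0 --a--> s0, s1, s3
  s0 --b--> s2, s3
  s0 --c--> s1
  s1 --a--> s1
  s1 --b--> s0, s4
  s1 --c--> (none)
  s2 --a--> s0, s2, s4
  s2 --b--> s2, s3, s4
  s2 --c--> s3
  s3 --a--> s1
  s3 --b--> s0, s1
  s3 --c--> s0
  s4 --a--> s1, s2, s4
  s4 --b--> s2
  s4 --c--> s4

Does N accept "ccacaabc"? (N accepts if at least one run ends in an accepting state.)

Start: {s0}
read c: {s1}
read c: {}
The reachable set is empty and stays empty for the remaining 6 symbols.
Reachable ∩ accepting = {} — empty.

rejected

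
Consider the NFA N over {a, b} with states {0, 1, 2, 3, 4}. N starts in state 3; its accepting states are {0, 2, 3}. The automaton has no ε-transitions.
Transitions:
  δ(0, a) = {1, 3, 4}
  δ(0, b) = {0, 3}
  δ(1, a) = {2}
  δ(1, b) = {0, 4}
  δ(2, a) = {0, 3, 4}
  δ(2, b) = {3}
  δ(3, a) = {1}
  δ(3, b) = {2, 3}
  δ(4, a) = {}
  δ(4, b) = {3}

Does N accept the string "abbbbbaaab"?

Start: {3}
read a: {1}
read b: {0, 4}
read b: {0, 3}
read b: {0, 2, 3}
read b: {0, 2, 3}
read b: {0, 2, 3}
read a: {0, 1, 3, 4}
read a: {1, 2, 3, 4}
read a: {0, 1, 2, 3, 4}
read b: {0, 2, 3, 4}
Reachable ∩ accepting = {0, 2, 3} — nonempty.

accepted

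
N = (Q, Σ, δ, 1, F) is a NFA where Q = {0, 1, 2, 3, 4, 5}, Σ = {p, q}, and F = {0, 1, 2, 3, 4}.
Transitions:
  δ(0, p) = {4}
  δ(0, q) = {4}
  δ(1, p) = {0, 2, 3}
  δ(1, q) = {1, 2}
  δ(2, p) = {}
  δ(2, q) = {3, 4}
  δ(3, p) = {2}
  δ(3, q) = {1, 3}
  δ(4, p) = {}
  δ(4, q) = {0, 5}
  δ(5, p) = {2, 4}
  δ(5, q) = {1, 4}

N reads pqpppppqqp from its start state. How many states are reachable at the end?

0

Start: {1}
read p: {0, 2, 3}
read q: {1, 3, 4}
read p: {0, 2, 3}
read p: {2, 4}
read p: {}
The reachable set is empty and stays empty for the remaining 5 symbols.
Final reachable set {} has 0 states.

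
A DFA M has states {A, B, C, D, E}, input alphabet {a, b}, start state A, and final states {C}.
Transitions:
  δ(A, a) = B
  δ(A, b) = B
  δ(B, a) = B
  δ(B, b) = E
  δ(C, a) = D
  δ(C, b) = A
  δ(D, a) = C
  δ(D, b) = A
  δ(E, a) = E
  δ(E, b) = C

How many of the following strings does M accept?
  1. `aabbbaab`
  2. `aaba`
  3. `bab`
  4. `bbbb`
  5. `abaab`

1

`aabbbaab`: rejected
`aaba`: rejected
`bab`: rejected
`bbbb`: rejected
`abaab`: accepted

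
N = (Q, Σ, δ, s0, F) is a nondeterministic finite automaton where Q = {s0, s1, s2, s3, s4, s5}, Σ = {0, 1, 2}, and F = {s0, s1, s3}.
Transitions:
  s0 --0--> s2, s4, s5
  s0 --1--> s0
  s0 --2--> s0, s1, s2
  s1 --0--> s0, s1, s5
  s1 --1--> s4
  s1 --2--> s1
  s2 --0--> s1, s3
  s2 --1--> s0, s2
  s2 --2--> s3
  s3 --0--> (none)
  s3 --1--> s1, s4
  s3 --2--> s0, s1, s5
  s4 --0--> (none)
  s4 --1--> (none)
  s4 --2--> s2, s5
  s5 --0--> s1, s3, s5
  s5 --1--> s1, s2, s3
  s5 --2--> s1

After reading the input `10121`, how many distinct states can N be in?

Start: {s0}
read 1: {s0}
read 0: {s2, s4, s5}
read 1: {s0, s1, s2, s3}
read 2: {s0, s1, s2, s3, s5}
read 1: {s0, s1, s2, s3, s4}
Final reachable set {s0, s1, s2, s3, s4} has 5 states.

5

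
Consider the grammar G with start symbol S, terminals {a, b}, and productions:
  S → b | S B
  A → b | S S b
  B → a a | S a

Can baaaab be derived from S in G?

no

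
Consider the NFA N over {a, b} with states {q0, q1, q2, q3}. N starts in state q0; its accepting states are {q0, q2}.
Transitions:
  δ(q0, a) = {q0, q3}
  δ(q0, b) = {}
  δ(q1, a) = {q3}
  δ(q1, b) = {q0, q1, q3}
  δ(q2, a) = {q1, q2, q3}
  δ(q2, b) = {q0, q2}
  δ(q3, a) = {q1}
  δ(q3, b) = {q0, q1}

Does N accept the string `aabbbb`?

Start: {q0}
read a: {q0, q3}
read a: {q0, q1, q3}
read b: {q0, q1, q3}
read b: {q0, q1, q3}
read b: {q0, q1, q3}
read b: {q0, q1, q3}
Reachable ∩ accepting = {q0} — nonempty.

accepted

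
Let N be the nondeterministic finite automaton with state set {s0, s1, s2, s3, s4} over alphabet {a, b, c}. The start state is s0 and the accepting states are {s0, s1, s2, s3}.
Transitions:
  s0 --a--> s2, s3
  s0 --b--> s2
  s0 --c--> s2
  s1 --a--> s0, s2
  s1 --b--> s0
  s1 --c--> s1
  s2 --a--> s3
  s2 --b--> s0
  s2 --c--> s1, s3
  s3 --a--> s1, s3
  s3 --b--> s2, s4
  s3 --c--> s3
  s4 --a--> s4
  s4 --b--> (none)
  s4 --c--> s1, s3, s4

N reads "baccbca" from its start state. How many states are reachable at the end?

Start: {s0}
read b: {s2}
read a: {s3}
read c: {s3}
read c: {s3}
read b: {s2, s4}
read c: {s1, s3, s4}
read a: {s0, s1, s2, s3, s4}
Final reachable set {s0, s1, s2, s3, s4} has 5 states.

5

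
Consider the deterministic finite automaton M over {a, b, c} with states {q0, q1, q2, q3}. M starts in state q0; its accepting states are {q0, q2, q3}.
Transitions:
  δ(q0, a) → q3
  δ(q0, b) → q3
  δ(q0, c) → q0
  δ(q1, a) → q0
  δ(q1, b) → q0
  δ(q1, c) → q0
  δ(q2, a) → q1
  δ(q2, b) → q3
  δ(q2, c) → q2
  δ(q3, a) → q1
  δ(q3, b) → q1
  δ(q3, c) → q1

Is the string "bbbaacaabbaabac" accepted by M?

accepted

q0 --b--> q3
q3 --b--> q1
q1 --b--> q0
q0 --a--> q3
q3 --a--> q1
q1 --c--> q0
q0 --a--> q3
q3 --a--> q1
q1 --b--> q0
q0 --b--> q3
q3 --a--> q1
q1 --a--> q0
q0 --b--> q3
q3 --a--> q1
q1 --c--> q0
End in state q0, which is an accepting state.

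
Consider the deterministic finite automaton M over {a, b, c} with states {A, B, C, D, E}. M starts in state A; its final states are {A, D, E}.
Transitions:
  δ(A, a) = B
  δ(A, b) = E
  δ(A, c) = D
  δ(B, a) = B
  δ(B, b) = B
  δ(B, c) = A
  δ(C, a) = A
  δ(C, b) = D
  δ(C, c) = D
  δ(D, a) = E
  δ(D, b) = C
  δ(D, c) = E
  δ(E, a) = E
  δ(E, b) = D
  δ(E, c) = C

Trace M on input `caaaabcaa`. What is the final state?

A --c--> D
D --a--> E
E --a--> E
E --a--> E
E --a--> E
E --b--> D
D --c--> E
E --a--> E
E --a--> E

E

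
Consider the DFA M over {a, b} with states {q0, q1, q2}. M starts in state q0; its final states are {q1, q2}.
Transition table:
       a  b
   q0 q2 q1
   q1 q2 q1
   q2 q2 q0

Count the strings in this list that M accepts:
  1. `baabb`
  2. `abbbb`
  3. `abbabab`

`baabb`: accepted
`abbbb`: accepted
`abbabab`: rejected

2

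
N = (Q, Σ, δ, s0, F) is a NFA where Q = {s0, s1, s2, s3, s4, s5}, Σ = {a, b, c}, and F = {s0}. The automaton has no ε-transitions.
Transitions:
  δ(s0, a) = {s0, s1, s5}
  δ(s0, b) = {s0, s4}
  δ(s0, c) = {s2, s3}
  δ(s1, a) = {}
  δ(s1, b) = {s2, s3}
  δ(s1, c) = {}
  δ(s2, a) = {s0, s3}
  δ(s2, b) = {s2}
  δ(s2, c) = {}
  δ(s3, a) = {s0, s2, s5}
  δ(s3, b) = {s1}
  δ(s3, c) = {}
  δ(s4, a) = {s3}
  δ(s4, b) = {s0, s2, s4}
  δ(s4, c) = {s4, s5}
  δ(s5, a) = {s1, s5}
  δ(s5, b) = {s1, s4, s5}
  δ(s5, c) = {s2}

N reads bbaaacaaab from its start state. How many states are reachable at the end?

6

Start: {s0}
read b: {s0, s4}
read b: {s0, s2, s4}
read a: {s0, s1, s3, s5}
read a: {s0, s1, s2, s5}
read a: {s0, s1, s3, s5}
read c: {s2, s3}
read a: {s0, s2, s3, s5}
read a: {s0, s1, s2, s3, s5}
read a: {s0, s1, s2, s3, s5}
read b: {s0, s1, s2, s3, s4, s5}
Final reachable set {s0, s1, s2, s3, s4, s5} has 6 states.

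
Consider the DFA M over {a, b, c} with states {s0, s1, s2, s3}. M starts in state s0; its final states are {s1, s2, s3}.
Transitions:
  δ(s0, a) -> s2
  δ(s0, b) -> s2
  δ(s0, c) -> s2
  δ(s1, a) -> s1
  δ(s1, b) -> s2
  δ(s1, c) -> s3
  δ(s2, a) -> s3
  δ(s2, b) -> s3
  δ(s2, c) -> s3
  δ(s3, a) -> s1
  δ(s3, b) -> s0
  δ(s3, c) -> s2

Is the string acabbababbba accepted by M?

s0 --a--> s2
s2 --c--> s3
s3 --a--> s1
s1 --b--> s2
s2 --b--> s3
s3 --a--> s1
s1 --b--> s2
s2 --a--> s3
s3 --b--> s0
s0 --b--> s2
s2 --b--> s3
s3 --a--> s1
End in state s1, which is an accepting state.

accepted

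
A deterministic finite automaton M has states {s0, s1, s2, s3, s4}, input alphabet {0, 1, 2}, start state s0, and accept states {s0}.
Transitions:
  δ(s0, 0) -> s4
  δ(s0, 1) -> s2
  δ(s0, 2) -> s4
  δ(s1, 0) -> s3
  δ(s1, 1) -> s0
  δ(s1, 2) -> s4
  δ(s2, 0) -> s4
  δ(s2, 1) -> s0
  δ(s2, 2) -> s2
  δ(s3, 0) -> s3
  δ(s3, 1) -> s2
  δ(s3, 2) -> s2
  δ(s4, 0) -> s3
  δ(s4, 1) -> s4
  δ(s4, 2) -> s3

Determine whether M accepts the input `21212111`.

s0 --2--> s4
s4 --1--> s4
s4 --2--> s3
s3 --1--> s2
s2 --2--> s2
s2 --1--> s0
s0 --1--> s2
s2 --1--> s0
End in state s0, which is an accepting state.

accepted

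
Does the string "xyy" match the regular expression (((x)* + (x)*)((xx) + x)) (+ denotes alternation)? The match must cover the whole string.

no

No split of xyy into u·v has ((x)*+(x)*) matching u and ((xx)+x) matching v.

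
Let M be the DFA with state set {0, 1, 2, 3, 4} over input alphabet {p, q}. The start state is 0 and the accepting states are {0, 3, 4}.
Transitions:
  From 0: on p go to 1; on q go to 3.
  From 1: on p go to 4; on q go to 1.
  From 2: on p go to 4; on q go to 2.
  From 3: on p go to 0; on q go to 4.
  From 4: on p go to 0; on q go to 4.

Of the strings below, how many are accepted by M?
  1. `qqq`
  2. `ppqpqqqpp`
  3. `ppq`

`qqq`: accepted
`ppqpqqqpp`: rejected
`ppq`: accepted

2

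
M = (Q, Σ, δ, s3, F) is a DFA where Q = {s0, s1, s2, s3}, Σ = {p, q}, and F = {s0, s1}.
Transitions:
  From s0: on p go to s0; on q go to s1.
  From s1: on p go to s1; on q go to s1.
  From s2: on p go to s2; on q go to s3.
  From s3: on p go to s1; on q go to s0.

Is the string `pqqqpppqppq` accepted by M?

s3 --p--> s1
s1 --q--> s1
s1 --q--> s1
s1 --q--> s1
s1 --p--> s1
s1 --p--> s1
s1 --p--> s1
s1 --q--> s1
s1 --p--> s1
s1 --p--> s1
s1 --q--> s1
End in state s1, which is an accepting state.

accepted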